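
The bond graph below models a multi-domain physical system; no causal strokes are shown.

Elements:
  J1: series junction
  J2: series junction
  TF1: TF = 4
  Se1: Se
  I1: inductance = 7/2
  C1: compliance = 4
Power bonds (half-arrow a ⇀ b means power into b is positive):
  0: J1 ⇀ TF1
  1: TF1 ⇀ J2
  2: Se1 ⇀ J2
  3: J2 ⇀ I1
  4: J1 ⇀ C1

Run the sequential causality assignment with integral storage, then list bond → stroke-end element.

#0 stroke at TF1
#1 stroke at J2
#2 stroke at J2
#3 stroke at I1
#4 stroke at J1

#2 stroke→J2  (Se1 (Se) sets effort on bond)
#3 stroke→I1  (prefer integral on I1)
#1 stroke→J2  (common-f at J2 fixed by 3)
#0 stroke→TF1  (TF TF1: opposite of bond 1)
#4 stroke→J1  (common-f at J1 fixed by 0)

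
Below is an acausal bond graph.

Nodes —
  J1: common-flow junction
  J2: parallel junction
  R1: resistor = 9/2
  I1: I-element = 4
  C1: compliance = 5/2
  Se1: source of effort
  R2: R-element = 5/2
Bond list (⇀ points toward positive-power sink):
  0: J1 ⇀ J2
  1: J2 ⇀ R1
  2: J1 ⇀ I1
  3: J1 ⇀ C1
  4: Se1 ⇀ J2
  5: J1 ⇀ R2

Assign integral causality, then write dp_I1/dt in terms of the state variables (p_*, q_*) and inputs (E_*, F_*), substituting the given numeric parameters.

dp_I1/dt = -E_Se1 - 5*p_I1/8 - 2*q_C1/5

β4 stroke→J2  (Se1 (Se) sets effort on bond)
β0 stroke→J1  (J2 effort already set via bond 4)
β1 stroke→R1  (J2 effort already set via bond 4)
β2 stroke→I1  (I1 outputs flow p/I1)
β3 stroke→J1  (common-f at J1 fixed by 2)
β5 stroke→J1  (J1 flow already set via bond 2)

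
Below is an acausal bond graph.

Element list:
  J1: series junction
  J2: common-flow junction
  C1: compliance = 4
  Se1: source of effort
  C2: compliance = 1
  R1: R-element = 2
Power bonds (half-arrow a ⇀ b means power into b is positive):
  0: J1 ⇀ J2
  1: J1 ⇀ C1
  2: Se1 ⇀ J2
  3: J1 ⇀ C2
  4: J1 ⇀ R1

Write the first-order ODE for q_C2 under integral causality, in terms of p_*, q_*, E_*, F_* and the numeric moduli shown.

β2 stroke at J2  (Se1 fixes effort; stroke away)
β0 stroke at J1  (J2: last free bond brings flow in)
β1 stroke at J1  (C1 integral (e out))
β3 stroke at J1  (C2 integral (e out))
β4 stroke at R1  (closing 1-jn rule on J1)

dq_C2/dt = E_Se1/2 - q_C1/8 - q_C2/2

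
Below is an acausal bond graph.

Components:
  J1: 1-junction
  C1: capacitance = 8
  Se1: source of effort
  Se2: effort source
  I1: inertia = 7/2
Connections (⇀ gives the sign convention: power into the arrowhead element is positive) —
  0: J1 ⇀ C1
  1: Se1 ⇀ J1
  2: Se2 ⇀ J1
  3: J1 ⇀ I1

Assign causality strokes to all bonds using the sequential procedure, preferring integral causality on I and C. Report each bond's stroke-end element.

bond 1 stroke→J1  (source Se1 imposes e)
bond 2 stroke→J1  (Se2 (Se) sets effort on bond)
bond 0 stroke→J1  (C1 outputs effort q/C1)
bond 3 stroke→I1  (J1: last free bond brings flow in)

#0 →J1
#1 →J1
#2 →J1
#3 →I1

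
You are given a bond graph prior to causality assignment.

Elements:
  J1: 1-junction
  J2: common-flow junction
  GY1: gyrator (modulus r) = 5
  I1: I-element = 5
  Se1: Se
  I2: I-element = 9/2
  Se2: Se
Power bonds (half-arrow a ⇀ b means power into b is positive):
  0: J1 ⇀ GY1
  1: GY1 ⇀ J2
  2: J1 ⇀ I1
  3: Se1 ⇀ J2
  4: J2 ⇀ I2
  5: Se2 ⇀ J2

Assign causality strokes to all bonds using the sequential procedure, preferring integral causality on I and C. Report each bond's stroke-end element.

bond 0 →J1
bond 1 →J2
bond 2 →I1
bond 3 →J2
bond 4 →I2
bond 5 →J2

β3 stroke at J2  (source Se1 imposes e)
β5 stroke at J2  (Se2 fixes effort; stroke away)
β2 stroke at I1  (I1 outputs flow p/I1)
β0 stroke at J1  (J1 flow already set via bond 2)
β1 stroke at J2  (GY GY1: same side as bond 0)
β4 stroke at I2  (closing 1-jn rule on J2)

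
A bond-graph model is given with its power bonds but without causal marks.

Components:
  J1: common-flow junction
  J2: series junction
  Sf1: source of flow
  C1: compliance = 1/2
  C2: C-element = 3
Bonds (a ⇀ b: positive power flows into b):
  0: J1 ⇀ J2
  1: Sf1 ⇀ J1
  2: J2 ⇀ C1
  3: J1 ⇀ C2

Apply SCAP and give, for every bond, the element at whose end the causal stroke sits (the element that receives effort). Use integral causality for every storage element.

b1 stroke at Sf1  (Sf1 fixes flow; stroke at Sf1)
b0 stroke at J1  (J1: bond 1 brought flow, rest push out)
b3 stroke at J1  (J1 flow already set via bond 1)
b2 stroke at J2  (J2: bond 0 brought flow, rest push out)

bond 0 |J1
bond 1 |Sf1
bond 2 |J2
bond 3 |J1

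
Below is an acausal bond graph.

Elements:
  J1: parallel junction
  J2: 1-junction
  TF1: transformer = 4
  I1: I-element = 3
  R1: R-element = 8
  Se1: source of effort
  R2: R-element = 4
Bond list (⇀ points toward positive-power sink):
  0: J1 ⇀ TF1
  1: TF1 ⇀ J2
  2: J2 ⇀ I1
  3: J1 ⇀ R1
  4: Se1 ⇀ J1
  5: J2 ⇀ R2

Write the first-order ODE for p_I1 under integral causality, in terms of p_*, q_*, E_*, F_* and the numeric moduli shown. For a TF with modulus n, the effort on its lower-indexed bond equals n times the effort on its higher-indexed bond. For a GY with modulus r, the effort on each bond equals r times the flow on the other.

#4 →J1  (Se1: effort source, stroke at far end)
#0 →TF1  (common-e at J1 fixed by 4)
#3 →R1  (common-e at J1 fixed by 4)
#1 →J2  (TF1 one-in-one-out from 0)
#2 →I1  (I1: I, integral causality)
#5 →J2  (1-jn J2 has f-setter on 2)

dp_I1/dt = E_Se1/4 - 4*p_I1/3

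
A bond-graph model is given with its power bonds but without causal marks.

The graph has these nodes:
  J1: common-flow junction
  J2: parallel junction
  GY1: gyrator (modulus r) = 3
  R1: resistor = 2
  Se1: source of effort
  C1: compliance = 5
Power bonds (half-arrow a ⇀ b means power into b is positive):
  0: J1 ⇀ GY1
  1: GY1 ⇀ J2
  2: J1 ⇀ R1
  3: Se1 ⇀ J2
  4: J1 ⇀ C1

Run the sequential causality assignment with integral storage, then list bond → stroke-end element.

#3 stroke→J2  (Se1 (Se) sets effort on bond)
#1 stroke→GY1  (J2 effort already set via bond 3)
#0 stroke→GY1  (through GY1, causality inverts; strokes same side of GY1)
#2 stroke→J1  (J1 flow already set via bond 0)
#4 stroke→J1  (J1 flow already set via bond 0)

bond 0 →GY1
bond 1 →GY1
bond 2 →J1
bond 3 →J2
bond 4 →J1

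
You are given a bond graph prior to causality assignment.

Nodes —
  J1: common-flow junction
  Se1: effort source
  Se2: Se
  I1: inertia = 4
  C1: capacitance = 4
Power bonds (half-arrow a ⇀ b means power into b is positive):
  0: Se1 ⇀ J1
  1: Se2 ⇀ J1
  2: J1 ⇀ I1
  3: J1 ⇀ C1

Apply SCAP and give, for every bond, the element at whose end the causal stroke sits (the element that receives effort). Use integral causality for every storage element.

#0 |J1  (Se1: effort source, stroke at far end)
#1 |J1  (source Se2 imposes e)
#2 |I1  (I1: I, integral causality)
#3 |J1  (J1 flow already set via bond 2)

bond 0 |J1
bond 1 |J1
bond 2 |I1
bond 3 |J1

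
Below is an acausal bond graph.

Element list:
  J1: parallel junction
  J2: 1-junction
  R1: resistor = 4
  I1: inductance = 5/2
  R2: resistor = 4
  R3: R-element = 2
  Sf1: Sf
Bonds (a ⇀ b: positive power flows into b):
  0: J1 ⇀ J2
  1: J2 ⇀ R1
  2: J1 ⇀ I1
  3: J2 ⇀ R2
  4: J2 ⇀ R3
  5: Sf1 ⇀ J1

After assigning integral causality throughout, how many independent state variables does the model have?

β5 stroke at Sf1  (Sf1: flow source, stroke at near end)
β2 stroke at I1  (I1 outputs flow p/I1)
β0 stroke at J1  (J1: last free bond brings effort in)
β1 stroke at J2  (1-jn J2 has f-setter on 0)
β3 stroke at J2  (J2 flow already set via bond 0)
β4 stroke at J2  (common-f at J2 fixed by 0)

1  (I1 all integral)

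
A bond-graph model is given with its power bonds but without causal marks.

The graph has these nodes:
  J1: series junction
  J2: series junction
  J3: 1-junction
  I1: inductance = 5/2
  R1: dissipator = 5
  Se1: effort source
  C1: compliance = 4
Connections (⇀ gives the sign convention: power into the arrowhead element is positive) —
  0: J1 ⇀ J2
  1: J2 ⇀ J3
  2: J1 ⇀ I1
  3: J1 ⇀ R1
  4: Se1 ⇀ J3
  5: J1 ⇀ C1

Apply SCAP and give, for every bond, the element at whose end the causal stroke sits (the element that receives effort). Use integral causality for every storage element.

β4 stroke→J3  (Se1 (Se) sets effort on bond)
β1 stroke→J2  (closing 1-jn rule on J3)
β0 stroke→J1  (J2 needs exactly one f-in)
β2 stroke→I1  (prefer integral on I1)
β3 stroke→J1  (1-jn J1 has f-setter on 2)
β5 stroke→J1  (J1 flow already set via bond 2)

b0 |J1
b1 |J2
b2 |I1
b3 |J1
b4 |J3
b5 |J1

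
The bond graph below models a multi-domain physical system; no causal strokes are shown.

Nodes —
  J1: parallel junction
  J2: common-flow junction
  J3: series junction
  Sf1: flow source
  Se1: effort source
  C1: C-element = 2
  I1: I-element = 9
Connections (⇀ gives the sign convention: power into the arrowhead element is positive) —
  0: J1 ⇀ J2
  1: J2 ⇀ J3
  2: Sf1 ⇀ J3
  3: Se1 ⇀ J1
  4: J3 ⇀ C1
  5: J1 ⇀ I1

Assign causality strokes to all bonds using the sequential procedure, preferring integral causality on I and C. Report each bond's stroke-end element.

#2 |Sf1  (Sf1 (Sf) sets flow on bond)
#3 |J1  (Se1 (Se) sets effort on bond)
#0 |J2  (0-jn J1 has e-setter on 3)
#5 |I1  (J1 effort already set via bond 3)
#1 |J3  (J2: last free bond brings flow in)
#4 |J3  (1-jn J3 has f-setter on 2)

#0 stroke→J2
#1 stroke→J3
#2 stroke→Sf1
#3 stroke→J1
#4 stroke→J3
#5 stroke→I1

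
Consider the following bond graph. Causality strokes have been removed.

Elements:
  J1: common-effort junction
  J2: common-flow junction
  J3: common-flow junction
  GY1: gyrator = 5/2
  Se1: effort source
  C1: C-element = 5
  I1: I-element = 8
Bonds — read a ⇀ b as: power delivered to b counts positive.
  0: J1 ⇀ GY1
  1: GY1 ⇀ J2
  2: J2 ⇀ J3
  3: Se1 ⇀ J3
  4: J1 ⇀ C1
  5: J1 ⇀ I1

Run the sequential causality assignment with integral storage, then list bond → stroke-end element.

b3 |J3  (Se1: effort source, stroke at far end)
b2 |J2  (J3: last free bond brings flow in)
b1 |GY1  (J2 needs exactly one f-in)
b0 |GY1  (GY1: gyrator matches bond 1)
b4 |J1  (prefer integral on C1)
b5 |I1  (common-e at J1 fixed by 4)

β0 stroke→GY1
β1 stroke→GY1
β2 stroke→J2
β3 stroke→J3
β4 stroke→J1
β5 stroke→I1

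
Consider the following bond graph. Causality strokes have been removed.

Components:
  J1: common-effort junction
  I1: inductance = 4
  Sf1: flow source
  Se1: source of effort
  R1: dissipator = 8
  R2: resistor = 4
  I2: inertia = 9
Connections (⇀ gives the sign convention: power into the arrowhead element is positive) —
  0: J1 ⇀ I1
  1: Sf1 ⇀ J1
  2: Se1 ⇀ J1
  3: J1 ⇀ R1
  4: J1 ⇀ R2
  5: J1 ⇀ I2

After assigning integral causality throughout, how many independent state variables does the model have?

β1 →Sf1  (Sf1: flow source, stroke at near end)
β2 →J1  (Se1 fixes effort; stroke away)
β0 →I1  (common-e at J1 fixed by 2)
β3 →R1  (common-e at J1 fixed by 2)
β4 →R2  (common-e at J1 fixed by 2)
β5 →I2  (0-jn J1 has e-setter on 2)

2  (I1, I2 all integral)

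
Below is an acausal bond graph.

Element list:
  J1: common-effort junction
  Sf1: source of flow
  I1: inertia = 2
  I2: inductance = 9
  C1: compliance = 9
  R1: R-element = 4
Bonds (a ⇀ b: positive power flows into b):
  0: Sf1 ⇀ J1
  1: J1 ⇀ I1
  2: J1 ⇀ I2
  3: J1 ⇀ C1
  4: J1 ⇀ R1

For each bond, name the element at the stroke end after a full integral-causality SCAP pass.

b0 stroke→Sf1  (Sf1: flow source, stroke at near end)
b1 stroke→I1  (I1 outputs flow p/I1)
b2 stroke→I2  (I2: I, integral causality)
b3 stroke→J1  (C1 integral (e out))
b4 stroke→R1  (J1: bond 3 brought effort, rest push out)

b0 stroke→Sf1
b1 stroke→I1
b2 stroke→I2
b3 stroke→J1
b4 stroke→R1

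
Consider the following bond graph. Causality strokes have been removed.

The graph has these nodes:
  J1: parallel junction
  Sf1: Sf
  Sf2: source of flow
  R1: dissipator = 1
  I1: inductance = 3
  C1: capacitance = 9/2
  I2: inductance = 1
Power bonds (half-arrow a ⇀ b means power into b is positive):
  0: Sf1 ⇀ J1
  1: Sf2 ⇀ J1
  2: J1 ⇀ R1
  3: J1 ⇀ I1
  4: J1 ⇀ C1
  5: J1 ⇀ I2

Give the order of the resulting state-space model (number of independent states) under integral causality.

3  (C1, I1, I2 all integral)

#0 →Sf1  (Sf1: flow source, stroke at near end)
#1 →Sf2  (Sf2 fixes flow; stroke at Sf2)
#3 →I1  (I1 outputs flow p/I1)
#4 →J1  (C1: C, integral causality)
#2 →R1  (common-e at J1 fixed by 4)
#5 →I2  (J1 effort already set via bond 4)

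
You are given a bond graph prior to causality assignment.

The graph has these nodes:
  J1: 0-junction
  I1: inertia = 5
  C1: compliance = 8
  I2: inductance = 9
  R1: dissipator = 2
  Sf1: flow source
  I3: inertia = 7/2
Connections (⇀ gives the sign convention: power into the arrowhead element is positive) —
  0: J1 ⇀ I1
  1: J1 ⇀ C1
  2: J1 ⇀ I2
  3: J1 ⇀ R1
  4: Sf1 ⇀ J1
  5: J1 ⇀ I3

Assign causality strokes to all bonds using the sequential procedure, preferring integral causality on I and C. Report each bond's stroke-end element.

b4 stroke at Sf1  (Sf1 (Sf) sets flow on bond)
b0 stroke at I1  (I1 outputs flow p/I1)
b1 stroke at J1  (C1 integral (e out))
b2 stroke at I2  (common-e at J1 fixed by 1)
b3 stroke at R1  (J1: bond 1 brought effort, rest push out)
b5 stroke at I3  (common-e at J1 fixed by 1)

#0 stroke at I1
#1 stroke at J1
#2 stroke at I2
#3 stroke at R1
#4 stroke at Sf1
#5 stroke at I3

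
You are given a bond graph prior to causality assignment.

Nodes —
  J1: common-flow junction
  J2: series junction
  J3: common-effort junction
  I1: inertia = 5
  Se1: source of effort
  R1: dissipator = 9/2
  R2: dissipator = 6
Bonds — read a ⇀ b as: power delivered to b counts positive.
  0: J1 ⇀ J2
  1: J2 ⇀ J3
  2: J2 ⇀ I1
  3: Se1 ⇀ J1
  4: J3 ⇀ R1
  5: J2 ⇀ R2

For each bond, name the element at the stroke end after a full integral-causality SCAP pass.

#0 →J2
#1 →J2
#2 →I1
#3 →J1
#4 →J3
#5 →J2

#3 →J1  (Se1: effort source, stroke at far end)
#0 →J2  (only one flow-in slot at J1)
#2 →I1  (I1 outputs flow p/I1)
#1 →J2  (J2: bond 2 brought flow, rest push out)
#5 →J2  (J2 flow already set via bond 2)
#4 →J3  (J3 needs exactly one e-in)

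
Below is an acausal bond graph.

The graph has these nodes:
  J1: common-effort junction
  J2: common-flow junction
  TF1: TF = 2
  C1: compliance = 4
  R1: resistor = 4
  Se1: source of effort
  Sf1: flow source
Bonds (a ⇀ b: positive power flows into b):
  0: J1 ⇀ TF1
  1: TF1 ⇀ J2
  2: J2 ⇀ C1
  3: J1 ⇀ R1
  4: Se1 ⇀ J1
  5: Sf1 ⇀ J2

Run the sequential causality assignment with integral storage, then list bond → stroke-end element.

β0 stroke at TF1
β1 stroke at J2
β2 stroke at J2
β3 stroke at R1
β4 stroke at J1
β5 stroke at Sf1

β4 stroke at J1  (Se1 fixes effort; stroke away)
β5 stroke at Sf1  (Sf1 (Sf) sets flow on bond)
β0 stroke at TF1  (J1 effort already set via bond 4)
β3 stroke at R1  (J1 effort already set via bond 4)
β1 stroke at J2  (J2 flow already set via bond 5)
β2 stroke at J2  (common-f at J2 fixed by 5)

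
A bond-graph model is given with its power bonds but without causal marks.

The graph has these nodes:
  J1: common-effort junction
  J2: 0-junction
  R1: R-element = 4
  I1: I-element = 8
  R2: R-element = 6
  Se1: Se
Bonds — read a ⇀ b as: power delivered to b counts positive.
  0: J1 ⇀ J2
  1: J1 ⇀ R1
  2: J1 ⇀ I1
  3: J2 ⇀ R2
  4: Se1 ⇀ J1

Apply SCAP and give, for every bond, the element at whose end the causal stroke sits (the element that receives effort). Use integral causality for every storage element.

bond 4 →J1  (Se1 (Se) sets effort on bond)
bond 0 →J2  (0-jn J1 has e-setter on 4)
bond 1 →R1  (0-jn J1 has e-setter on 4)
bond 2 →I1  (common-e at J1 fixed by 4)
bond 3 →R2  (common-e at J2 fixed by 0)

#0 |J2
#1 |R1
#2 |I1
#3 |R2
#4 |J1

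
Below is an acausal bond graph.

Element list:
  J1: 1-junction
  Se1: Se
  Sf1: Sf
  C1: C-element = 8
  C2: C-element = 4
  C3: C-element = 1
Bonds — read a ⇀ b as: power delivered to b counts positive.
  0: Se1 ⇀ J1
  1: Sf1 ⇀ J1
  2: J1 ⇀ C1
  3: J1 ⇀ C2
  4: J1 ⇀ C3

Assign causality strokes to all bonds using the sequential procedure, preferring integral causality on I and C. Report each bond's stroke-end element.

#0 →J1  (Se1 (Se) sets effort on bond)
#1 →Sf1  (Sf1 fixes flow; stroke at Sf1)
#2 →J1  (1-jn J1 has f-setter on 1)
#3 →J1  (1-jn J1 has f-setter on 1)
#4 →J1  (J1 flow already set via bond 1)

bond 0 →J1
bond 1 →Sf1
bond 2 →J1
bond 3 →J1
bond 4 →J1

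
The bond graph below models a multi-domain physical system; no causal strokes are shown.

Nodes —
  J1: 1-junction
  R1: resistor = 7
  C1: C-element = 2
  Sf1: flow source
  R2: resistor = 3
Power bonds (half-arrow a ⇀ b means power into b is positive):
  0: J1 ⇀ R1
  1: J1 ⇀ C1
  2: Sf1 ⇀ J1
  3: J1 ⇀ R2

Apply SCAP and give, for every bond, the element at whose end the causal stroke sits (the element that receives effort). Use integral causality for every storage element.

b0 stroke→J1
b1 stroke→J1
b2 stroke→Sf1
b3 stroke→J1

β2 |Sf1  (Sf1: flow source, stroke at near end)
β0 |J1  (1-jn J1 has f-setter on 2)
β1 |J1  (J1: bond 2 brought flow, rest push out)
β3 |J1  (J1: bond 2 brought flow, rest push out)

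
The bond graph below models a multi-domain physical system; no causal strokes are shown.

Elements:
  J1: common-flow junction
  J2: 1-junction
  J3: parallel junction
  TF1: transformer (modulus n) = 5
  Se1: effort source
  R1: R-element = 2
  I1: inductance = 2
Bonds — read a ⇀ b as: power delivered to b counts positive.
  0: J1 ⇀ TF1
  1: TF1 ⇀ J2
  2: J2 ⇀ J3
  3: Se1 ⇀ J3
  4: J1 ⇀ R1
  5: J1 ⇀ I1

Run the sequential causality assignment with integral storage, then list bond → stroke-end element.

#3 stroke at J3  (source Se1 imposes e)
#2 stroke at J2  (common-e at J3 fixed by 3)
#1 stroke at TF1  (J2: last free bond brings flow in)
#0 stroke at J1  (TF TF1: opposite of bond 1)
#5 stroke at I1  (I1 outputs flow p/I1)
#4 stroke at J1  (1-jn J1 has f-setter on 5)

bond 0 →J1
bond 1 →TF1
bond 2 →J2
bond 3 →J3
bond 4 →J1
bond 5 →I1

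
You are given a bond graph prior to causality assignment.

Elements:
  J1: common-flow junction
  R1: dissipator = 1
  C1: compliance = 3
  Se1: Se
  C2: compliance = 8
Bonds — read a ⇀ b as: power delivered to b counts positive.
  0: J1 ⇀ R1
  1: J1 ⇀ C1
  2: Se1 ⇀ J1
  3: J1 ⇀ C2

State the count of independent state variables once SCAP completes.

b2 stroke at J1  (source Se1 imposes e)
b1 stroke at J1  (C1 outputs effort q/C1)
b3 stroke at J1  (C2 integral (e out))
b0 stroke at R1  (only one flow-in slot at J1)

2  (C1, C2 all integral)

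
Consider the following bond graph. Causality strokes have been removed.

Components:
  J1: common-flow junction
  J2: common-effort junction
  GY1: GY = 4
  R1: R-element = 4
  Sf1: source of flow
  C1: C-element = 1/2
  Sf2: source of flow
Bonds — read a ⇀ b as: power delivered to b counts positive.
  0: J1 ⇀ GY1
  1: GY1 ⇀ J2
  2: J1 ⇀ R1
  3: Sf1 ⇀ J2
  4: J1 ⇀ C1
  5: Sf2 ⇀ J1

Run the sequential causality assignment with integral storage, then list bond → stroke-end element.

bond 0 stroke→J1
bond 1 stroke→J2
bond 2 stroke→J1
bond 3 stroke→Sf1
bond 4 stroke→J1
bond 5 stroke→Sf2

bond 3 stroke→Sf1  (Sf1: flow source, stroke at near end)
bond 5 stroke→Sf2  (Sf2: flow source, stroke at near end)
bond 0 stroke→J1  (J1: bond 5 brought flow, rest push out)
bond 2 stroke→J1  (1-jn J1 has f-setter on 5)
bond 4 stroke→J1  (J1 flow already set via bond 5)
bond 1 stroke→J2  (J2 needs exactly one e-in)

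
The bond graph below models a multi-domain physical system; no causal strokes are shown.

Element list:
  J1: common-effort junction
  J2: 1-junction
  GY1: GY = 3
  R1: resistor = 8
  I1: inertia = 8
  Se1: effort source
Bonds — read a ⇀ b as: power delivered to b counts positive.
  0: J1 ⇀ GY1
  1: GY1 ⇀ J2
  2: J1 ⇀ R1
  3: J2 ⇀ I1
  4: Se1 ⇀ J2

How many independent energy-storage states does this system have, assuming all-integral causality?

b4 stroke at J2  (source Se1 imposes e)
b3 stroke at I1  (I1 integral (f out))
b1 stroke at J2  (J2: bond 3 brought flow, rest push out)
b0 stroke at J1  (GY1 both-in/both-out from 1)
b2 stroke at R1  (common-e at J1 fixed by 0)

1  (I1 all integral)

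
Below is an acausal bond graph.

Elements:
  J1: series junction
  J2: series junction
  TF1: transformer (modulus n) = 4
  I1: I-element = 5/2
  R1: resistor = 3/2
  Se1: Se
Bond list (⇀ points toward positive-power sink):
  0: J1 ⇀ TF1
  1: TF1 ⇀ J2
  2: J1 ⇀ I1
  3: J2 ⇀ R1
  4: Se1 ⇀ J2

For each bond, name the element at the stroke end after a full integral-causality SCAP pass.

bond 4 stroke at J2  (source Se1 imposes e)
bond 2 stroke at I1  (I1 outputs flow p/I1)
bond 0 stroke at J1  (1-jn J1 has f-setter on 2)
bond 1 stroke at TF1  (TF1 one-in-one-out from 0)
bond 3 stroke at J2  (common-f at J2 fixed by 1)

bond 0 |J1
bond 1 |TF1
bond 2 |I1
bond 3 |J2
bond 4 |J2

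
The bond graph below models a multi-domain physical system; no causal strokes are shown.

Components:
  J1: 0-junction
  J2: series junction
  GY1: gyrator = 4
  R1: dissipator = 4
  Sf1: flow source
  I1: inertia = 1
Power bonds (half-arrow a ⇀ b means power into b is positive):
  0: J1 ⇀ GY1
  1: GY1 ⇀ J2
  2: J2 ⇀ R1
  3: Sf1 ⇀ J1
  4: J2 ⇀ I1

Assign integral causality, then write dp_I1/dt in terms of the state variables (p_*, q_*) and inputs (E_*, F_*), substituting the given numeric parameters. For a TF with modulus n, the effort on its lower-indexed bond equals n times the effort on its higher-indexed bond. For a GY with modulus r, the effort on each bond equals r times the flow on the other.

b3 stroke→Sf1  (Sf1 (Sf) sets flow on bond)
b0 stroke→J1  (closing 0-jn rule on J1)
b1 stroke→J2  (GY1: gyrator matches bond 0)
b4 stroke→I1  (I1 integral (f out))
b2 stroke→J2  (J2: bond 4 brought flow, rest push out)

dp_I1/dt = 4*F_Sf1 - 4*p_I1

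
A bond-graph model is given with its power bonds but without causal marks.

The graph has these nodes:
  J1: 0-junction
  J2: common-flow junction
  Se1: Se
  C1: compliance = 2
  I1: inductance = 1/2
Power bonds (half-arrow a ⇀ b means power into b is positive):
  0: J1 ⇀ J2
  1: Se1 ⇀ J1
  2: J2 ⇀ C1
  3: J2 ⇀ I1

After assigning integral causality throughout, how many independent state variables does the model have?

bond 1 stroke→J1  (source Se1 imposes e)
bond 0 stroke→J2  (J1: bond 1 brought effort, rest push out)
bond 2 stroke→J2  (C1 outputs effort q/C1)
bond 3 stroke→I1  (closing 1-jn rule on J2)

2  (C1, I1 all integral)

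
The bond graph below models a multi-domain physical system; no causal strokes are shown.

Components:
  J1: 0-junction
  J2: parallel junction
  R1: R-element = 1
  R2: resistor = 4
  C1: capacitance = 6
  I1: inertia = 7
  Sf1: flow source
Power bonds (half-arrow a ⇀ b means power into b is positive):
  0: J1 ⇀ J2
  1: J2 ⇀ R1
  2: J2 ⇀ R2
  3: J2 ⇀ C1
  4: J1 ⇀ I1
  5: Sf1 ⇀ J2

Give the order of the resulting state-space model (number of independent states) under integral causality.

2  (C1, I1 all integral)

b5 stroke at Sf1  (Sf1: flow source, stroke at near end)
b3 stroke at J2  (C1 integral (e out))
b0 stroke at J1  (J2 effort already set via bond 3)
b1 stroke at R1  (0-jn J2 has e-setter on 3)
b2 stroke at R2  (0-jn J2 has e-setter on 3)
b4 stroke at I1  (J1 effort already set via bond 0)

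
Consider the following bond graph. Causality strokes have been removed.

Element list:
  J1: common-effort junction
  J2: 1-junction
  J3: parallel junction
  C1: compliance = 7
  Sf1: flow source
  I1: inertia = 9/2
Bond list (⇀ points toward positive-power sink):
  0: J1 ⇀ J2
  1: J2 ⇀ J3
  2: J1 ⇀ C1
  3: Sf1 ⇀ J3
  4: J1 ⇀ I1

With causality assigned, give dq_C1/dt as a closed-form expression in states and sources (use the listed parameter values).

dq_C1/dt = F_Sf1 - 2*p_I1/9

#3 stroke at Sf1  (source Sf1 imposes f)
#1 stroke at J3  (only one effort-in slot at J3)
#0 stroke at J2  (J2 flow already set via bond 1)
#2 stroke at J1  (prefer integral on C1)
#4 stroke at I1  (0-jn J1 has e-setter on 2)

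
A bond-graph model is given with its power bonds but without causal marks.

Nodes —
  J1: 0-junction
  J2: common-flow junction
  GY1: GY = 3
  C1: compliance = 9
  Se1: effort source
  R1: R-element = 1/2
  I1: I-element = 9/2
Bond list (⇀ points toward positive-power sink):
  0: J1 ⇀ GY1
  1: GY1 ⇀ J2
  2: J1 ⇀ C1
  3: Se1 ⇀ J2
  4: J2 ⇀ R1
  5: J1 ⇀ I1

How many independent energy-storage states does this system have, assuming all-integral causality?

2  (C1, I1 all integral)

#3 →J2  (Se1 (Se) sets effort on bond)
#2 →J1  (C1 integral (e out))
#0 →GY1  (J1: bond 2 brought effort, rest push out)
#5 →I1  (common-e at J1 fixed by 2)
#1 →GY1  (GY1: gyrator matches bond 0)
#4 →J2  (J2: bond 1 brought flow, rest push out)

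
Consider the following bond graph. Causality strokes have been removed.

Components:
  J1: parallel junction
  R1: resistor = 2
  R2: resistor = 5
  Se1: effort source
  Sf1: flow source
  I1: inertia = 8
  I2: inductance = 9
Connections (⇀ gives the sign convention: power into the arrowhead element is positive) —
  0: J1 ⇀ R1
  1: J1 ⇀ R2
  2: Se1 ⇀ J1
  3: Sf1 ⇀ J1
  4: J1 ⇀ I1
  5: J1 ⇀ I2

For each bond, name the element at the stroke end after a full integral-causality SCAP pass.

bond 0 |R1
bond 1 |R2
bond 2 |J1
bond 3 |Sf1
bond 4 |I1
bond 5 |I2

β2 |J1  (Se1 fixes effort; stroke away)
β3 |Sf1  (Sf1: flow source, stroke at near end)
β0 |R1  (J1: bond 2 brought effort, rest push out)
β1 |R2  (J1: bond 2 brought effort, rest push out)
β4 |I1  (common-e at J1 fixed by 2)
β5 |I2  (0-jn J1 has e-setter on 2)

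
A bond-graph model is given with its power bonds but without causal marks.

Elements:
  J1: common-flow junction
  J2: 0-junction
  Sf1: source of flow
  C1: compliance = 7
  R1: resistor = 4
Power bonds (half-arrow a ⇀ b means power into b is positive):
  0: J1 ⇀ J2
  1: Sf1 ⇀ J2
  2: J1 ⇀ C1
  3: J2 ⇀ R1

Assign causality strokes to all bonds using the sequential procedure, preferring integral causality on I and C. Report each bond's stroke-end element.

b0 →J2
b1 →Sf1
b2 →J1
b3 →R1

b1 stroke at Sf1  (source Sf1 imposes f)
b2 stroke at J1  (C1: C, integral causality)
b0 stroke at J2  (closing 1-jn rule on J1)
b3 stroke at R1  (J2: bond 0 brought effort, rest push out)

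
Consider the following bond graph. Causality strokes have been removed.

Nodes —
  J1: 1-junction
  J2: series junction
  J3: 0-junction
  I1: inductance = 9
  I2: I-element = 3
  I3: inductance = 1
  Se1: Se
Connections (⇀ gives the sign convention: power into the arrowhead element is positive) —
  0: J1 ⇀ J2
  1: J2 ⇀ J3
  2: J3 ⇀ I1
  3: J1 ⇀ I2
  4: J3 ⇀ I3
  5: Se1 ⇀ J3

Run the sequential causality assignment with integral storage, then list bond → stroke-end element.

β5 stroke at J3  (Se1 fixes effort; stroke away)
β1 stroke at J2  (J3: bond 5 brought effort, rest push out)
β2 stroke at I1  (J3: bond 5 brought effort, rest push out)
β4 stroke at I3  (J3: bond 5 brought effort, rest push out)
β0 stroke at J1  (J2: last free bond brings flow in)
β3 stroke at I2  (J1: last free bond brings flow in)

β0 →J1
β1 →J2
β2 →I1
β3 →I2
β4 →I3
β5 →J3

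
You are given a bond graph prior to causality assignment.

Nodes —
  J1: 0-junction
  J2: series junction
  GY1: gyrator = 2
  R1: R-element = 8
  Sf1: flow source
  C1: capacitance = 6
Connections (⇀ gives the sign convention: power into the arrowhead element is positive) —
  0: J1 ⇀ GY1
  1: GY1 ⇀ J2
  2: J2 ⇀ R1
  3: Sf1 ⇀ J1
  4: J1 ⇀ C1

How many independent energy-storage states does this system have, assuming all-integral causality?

b3 stroke→Sf1  (Sf1 (Sf) sets flow on bond)
b4 stroke→J1  (C1 outputs effort q/C1)
b0 stroke→GY1  (common-e at J1 fixed by 4)
b1 stroke→GY1  (GY GY1: same side as bond 0)
b2 stroke→J2  (common-f at J2 fixed by 1)

1  (C1 all integral)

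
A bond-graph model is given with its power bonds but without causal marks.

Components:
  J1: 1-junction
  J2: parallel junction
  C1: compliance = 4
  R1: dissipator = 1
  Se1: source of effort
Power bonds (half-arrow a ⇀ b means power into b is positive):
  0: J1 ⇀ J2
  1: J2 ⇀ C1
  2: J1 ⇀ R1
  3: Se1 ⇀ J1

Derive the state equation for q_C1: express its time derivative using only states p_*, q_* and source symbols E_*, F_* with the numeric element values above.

bond 3 →J1  (Se1: effort source, stroke at far end)
bond 1 →J2  (C1 integral (e out))
bond 0 →J1  (0-jn J2 has e-setter on 1)
bond 2 →R1  (only one flow-in slot at J1)

dq_C1/dt = E_Se1 - q_C1/4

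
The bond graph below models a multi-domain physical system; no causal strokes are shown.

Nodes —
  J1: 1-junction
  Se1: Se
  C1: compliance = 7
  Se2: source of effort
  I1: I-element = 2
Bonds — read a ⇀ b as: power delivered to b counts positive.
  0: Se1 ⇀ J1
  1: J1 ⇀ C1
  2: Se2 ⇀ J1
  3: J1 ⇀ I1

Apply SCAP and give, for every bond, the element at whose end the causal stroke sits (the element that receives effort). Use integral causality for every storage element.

β0 stroke at J1
β1 stroke at J1
β2 stroke at J1
β3 stroke at I1

bond 0 stroke at J1  (source Se1 imposes e)
bond 2 stroke at J1  (Se2: effort source, stroke at far end)
bond 1 stroke at J1  (prefer integral on C1)
bond 3 stroke at I1  (J1 needs exactly one f-in)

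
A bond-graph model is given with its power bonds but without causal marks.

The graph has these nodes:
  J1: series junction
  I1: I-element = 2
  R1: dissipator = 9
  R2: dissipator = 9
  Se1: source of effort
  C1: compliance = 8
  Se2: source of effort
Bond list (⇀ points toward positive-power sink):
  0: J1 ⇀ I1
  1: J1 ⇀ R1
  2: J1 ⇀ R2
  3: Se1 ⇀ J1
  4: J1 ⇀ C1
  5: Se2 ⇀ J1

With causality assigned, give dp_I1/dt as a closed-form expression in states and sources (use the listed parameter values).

β3 →J1  (Se1 fixes effort; stroke away)
β5 →J1  (Se2 (Se) sets effort on bond)
β0 →I1  (I1 outputs flow p/I1)
β1 →J1  (J1: bond 0 brought flow, rest push out)
β2 →J1  (common-f at J1 fixed by 0)
β4 →J1  (1-jn J1 has f-setter on 0)

dp_I1/dt = E_Se1 + E_Se2 - 9*p_I1 - q_C1/8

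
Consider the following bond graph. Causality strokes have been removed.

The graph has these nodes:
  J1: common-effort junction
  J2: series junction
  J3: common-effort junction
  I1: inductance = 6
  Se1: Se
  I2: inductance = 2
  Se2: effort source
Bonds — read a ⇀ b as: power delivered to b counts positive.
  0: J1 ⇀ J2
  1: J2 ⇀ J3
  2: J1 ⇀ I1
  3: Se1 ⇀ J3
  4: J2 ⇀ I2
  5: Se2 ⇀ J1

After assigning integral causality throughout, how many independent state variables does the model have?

bond 3 →J3  (source Se1 imposes e)
bond 5 →J1  (Se2: effort source, stroke at far end)
bond 0 →J2  (0-jn J1 has e-setter on 5)
bond 2 →I1  (J1: bond 5 brought effort, rest push out)
bond 1 →J2  (J3 effort already set via bond 3)
bond 4 →I2  (only one flow-in slot at J2)

2  (I1, I2 all integral)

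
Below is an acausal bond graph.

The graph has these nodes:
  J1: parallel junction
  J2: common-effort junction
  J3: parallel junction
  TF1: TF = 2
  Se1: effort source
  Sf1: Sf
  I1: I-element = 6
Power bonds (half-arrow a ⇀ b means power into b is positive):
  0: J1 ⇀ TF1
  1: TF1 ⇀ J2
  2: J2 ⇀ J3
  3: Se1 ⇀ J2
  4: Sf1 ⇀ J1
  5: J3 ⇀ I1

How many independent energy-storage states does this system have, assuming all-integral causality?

1  (I1 all integral)

b3 |J2  (Se1 fixes effort; stroke away)
b4 |Sf1  (source Sf1 imposes f)
b0 |J1  (closing 0-jn rule on J1)
b1 |TF1  (common-e at J2 fixed by 3)
b2 |J3  (J2 effort already set via bond 3)
b5 |I1  (J3: bond 2 brought effort, rest push out)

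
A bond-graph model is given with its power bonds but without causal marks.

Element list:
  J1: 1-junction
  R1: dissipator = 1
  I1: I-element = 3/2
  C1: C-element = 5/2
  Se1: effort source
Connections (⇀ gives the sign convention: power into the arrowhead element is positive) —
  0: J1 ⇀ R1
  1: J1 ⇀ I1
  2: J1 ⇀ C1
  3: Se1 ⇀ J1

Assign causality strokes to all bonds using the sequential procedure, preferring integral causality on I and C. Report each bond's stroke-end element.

bond 3 |J1  (source Se1 imposes e)
bond 1 |I1  (I1 outputs flow p/I1)
bond 0 |J1  (1-jn J1 has f-setter on 1)
bond 2 |J1  (J1: bond 1 brought flow, rest push out)

#0 →J1
#1 →I1
#2 →J1
#3 →J1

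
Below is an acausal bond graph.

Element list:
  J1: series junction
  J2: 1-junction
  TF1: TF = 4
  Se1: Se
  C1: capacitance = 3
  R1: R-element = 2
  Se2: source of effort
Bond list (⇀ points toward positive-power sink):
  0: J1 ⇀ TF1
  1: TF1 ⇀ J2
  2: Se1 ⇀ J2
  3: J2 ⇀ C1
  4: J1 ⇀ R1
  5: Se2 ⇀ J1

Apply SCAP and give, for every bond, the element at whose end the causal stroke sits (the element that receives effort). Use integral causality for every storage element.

bond 0 stroke→J1
bond 1 stroke→TF1
bond 2 stroke→J2
bond 3 stroke→J2
bond 4 stroke→R1
bond 5 stroke→J1

#2 stroke at J2  (Se1: effort source, stroke at far end)
#5 stroke at J1  (source Se2 imposes e)
#3 stroke at J2  (C1: C, integral causality)
#1 stroke at TF1  (closing 1-jn rule on J2)
#0 stroke at J1  (through TF1, causality passes straight; one stroke at TF1)
#4 stroke at R1  (J1: last free bond brings flow in)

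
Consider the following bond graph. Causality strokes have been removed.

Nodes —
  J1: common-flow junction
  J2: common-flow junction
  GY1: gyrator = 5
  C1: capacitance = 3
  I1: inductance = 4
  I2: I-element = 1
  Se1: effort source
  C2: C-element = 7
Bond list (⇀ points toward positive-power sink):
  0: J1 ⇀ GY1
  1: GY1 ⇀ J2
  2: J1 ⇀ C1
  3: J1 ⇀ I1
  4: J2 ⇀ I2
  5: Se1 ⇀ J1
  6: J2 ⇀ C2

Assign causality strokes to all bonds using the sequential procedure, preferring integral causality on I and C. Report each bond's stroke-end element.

bond 0 stroke→J1
bond 1 stroke→J2
bond 2 stroke→J1
bond 3 stroke→I1
bond 4 stroke→I2
bond 5 stroke→J1
bond 6 stroke→J2

#5 →J1  (Se1 fixes effort; stroke away)
#2 →J1  (C1 outputs effort q/C1)
#3 →I1  (I1: I, integral causality)
#0 →J1  (common-f at J1 fixed by 3)
#1 →J2  (through GY1, causality inverts; strokes same side of GY1)
#4 →I2  (I2 outputs flow p/I2)
#6 →J2  (J2 flow already set via bond 4)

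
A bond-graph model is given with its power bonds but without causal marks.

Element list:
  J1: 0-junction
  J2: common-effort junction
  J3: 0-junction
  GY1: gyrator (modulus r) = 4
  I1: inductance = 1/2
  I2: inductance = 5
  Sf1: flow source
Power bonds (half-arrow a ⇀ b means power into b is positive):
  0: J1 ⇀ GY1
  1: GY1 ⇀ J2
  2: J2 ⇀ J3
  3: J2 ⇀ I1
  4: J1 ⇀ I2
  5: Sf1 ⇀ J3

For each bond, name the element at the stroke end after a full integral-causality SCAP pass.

#0 →J1
#1 →J2
#2 →J3
#3 →I1
#4 →I2
#5 →Sf1

b5 |Sf1  (Sf1 (Sf) sets flow on bond)
b2 |J3  (closing 0-jn rule on J3)
b3 |I1  (I1: I, integral causality)
b1 |J2  (only one effort-in slot at J2)
b0 |J1  (GY1 both-in/both-out from 1)
b4 |I2  (common-e at J1 fixed by 0)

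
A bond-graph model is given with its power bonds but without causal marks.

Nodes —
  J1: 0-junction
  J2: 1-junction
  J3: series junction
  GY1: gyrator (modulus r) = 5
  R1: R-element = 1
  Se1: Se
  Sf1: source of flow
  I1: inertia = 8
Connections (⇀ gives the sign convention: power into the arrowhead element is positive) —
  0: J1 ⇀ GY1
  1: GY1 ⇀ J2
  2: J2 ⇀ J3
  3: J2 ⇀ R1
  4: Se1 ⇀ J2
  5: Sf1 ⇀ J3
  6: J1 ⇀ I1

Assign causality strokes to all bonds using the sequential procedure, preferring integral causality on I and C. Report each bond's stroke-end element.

bond 4 |J2  (Se1 fixes effort; stroke away)
bond 5 |Sf1  (Sf1: flow source, stroke at near end)
bond 2 |J3  (common-f at J3 fixed by 5)
bond 1 |J2  (J2 flow already set via bond 2)
bond 3 |J2  (common-f at J2 fixed by 2)
bond 0 |J1  (GY1 both-in/both-out from 1)
bond 6 |I1  (0-jn J1 has e-setter on 0)

bond 0 stroke→J1
bond 1 stroke→J2
bond 2 stroke→J3
bond 3 stroke→J2
bond 4 stroke→J2
bond 5 stroke→Sf1
bond 6 stroke→I1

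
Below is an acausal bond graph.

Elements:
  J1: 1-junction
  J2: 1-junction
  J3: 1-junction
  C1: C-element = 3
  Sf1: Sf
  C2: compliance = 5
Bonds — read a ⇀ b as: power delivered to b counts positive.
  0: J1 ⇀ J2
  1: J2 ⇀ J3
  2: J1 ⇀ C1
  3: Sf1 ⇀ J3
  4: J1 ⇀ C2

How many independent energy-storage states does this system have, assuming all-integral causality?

β3 |Sf1  (Sf1 (Sf) sets flow on bond)
β1 |J3  (J3: bond 3 brought flow, rest push out)
β0 |J2  (J2 flow already set via bond 1)
β2 |J1  (1-jn J1 has f-setter on 0)
β4 |J1  (J1: bond 0 brought flow, rest push out)

2  (C1, C2 all integral)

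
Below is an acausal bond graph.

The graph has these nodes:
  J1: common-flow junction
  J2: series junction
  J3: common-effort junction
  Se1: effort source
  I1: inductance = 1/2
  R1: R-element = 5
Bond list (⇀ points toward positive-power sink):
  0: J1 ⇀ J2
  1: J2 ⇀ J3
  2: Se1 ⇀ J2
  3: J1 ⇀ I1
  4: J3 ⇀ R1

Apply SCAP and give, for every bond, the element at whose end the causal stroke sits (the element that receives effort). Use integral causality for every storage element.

b2 stroke→J2  (Se1 fixes effort; stroke away)
b3 stroke→I1  (prefer integral on I1)
b0 stroke→J1  (J1 flow already set via bond 3)
b1 stroke→J2  (1-jn J2 has f-setter on 0)
b4 stroke→J3  (only one effort-in slot at J3)

b0 |J1
b1 |J2
b2 |J2
b3 |I1
b4 |J3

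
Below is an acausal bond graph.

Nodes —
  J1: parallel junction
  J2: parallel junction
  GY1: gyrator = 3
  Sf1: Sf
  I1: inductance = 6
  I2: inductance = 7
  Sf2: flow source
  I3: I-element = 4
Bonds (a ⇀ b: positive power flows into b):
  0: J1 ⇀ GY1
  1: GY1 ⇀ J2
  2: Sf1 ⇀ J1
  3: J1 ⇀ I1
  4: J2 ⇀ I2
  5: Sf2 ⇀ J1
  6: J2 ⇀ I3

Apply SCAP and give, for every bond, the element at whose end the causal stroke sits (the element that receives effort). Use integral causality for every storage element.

β0 stroke→J1
β1 stroke→J2
β2 stroke→Sf1
β3 stroke→I1
β4 stroke→I2
β5 stroke→Sf2
β6 stroke→I3

#2 stroke→Sf1  (Sf1: flow source, stroke at near end)
#5 stroke→Sf2  (Sf2 fixes flow; stroke at Sf2)
#3 stroke→I1  (I1 outputs flow p/I1)
#0 stroke→J1  (only one effort-in slot at J1)
#1 stroke→J2  (GY1 both-in/both-out from 0)
#4 stroke→I2  (common-e at J2 fixed by 1)
#6 stroke→I3  (J2: bond 1 brought effort, rest push out)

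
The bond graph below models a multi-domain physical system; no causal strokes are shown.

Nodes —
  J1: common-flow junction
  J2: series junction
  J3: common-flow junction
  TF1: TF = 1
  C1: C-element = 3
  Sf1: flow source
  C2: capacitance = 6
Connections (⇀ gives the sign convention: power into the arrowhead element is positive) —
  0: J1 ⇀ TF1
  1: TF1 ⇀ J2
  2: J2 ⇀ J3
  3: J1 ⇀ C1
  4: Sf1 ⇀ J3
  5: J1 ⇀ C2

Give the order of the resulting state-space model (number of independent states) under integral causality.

2  (C1, C2 all integral)

b4 →Sf1  (Sf1 (Sf) sets flow on bond)
b2 →J3  (common-f at J3 fixed by 4)
b1 →J2  (1-jn J2 has f-setter on 2)
b0 →TF1  (TF TF1: opposite of bond 1)
b3 →J1  (common-f at J1 fixed by 0)
b5 →J1  (common-f at J1 fixed by 0)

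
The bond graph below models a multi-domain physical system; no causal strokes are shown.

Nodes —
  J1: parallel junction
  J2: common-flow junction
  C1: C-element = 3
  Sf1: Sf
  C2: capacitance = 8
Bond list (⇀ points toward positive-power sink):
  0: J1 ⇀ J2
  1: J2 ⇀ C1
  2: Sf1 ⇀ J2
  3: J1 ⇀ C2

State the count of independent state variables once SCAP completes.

β2 |Sf1  (Sf1 fixes flow; stroke at Sf1)
β0 |J2  (J2: bond 2 brought flow, rest push out)
β1 |J2  (common-f at J2 fixed by 2)
β3 |J1  (J1: last free bond brings effort in)

2  (C1, C2 all integral)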